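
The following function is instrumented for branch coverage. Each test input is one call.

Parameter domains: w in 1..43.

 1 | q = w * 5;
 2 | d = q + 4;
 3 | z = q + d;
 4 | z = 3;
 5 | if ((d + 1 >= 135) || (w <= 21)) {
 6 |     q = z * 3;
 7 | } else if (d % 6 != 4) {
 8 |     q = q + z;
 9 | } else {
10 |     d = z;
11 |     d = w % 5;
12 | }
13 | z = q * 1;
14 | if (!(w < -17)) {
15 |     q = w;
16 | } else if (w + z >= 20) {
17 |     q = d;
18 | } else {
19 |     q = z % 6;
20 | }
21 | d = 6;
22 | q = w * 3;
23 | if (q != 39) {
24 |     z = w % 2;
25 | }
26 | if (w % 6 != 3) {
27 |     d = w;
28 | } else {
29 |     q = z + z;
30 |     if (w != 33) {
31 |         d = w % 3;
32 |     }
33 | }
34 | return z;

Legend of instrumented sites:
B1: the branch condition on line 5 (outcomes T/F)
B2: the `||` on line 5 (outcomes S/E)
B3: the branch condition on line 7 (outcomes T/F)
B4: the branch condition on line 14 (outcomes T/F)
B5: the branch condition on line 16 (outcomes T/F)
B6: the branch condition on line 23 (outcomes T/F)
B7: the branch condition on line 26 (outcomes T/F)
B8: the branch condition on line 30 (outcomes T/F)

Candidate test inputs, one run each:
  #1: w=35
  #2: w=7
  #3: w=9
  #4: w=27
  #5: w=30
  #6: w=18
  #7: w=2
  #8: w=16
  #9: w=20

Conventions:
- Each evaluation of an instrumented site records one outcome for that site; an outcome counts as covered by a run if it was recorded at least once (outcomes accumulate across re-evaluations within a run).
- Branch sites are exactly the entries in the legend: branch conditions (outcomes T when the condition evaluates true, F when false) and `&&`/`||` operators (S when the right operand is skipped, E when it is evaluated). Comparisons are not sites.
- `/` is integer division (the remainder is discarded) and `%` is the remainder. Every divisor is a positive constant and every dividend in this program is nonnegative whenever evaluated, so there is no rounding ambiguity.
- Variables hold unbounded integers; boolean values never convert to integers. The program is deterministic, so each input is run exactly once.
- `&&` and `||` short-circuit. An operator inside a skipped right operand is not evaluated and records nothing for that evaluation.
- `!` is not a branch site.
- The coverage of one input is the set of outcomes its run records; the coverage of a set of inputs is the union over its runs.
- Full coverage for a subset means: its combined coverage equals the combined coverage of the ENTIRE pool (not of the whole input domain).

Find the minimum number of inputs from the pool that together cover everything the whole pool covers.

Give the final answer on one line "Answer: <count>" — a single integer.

#1 (w=35) -> covered: B1=T, B2=S, B4=T, B6=T, B7=T
#2 (w=7) -> covered: B1=T, B2=E, B4=T, B6=T, B7=T
#3 (w=9) -> covered: B1=T, B2=E, B4=T, B6=T, B7=F, B8=T
#4 (w=27) -> covered: B1=T, B2=S, B4=T, B6=T, B7=F, B8=T
#5 (w=30) -> covered: B1=T, B2=S, B4=T, B6=T, B7=T
#6 (w=18) -> covered: B1=T, B2=E, B4=T, B6=T, B7=T
#7 (w=2) -> covered: B1=T, B2=E, B4=T, B6=T, B7=T
#8 (w=16) -> covered: B1=T, B2=E, B4=T, B6=T, B7=T
#9 (w=20) -> covered: B1=T, B2=E, B4=T, B6=T, B7=T
the full pool covers 8 outcomes: B1=T, B2=S, B2=E, B4=T, B6=T, B7=T, B7=F, B8=T
no size-1 subset reaches all 8 outcomes (best union: 6/8)
size 2: inputs {1, 3} cover all 8 outcomes, and no lexicographically smaller subset of this size does

Answer: 2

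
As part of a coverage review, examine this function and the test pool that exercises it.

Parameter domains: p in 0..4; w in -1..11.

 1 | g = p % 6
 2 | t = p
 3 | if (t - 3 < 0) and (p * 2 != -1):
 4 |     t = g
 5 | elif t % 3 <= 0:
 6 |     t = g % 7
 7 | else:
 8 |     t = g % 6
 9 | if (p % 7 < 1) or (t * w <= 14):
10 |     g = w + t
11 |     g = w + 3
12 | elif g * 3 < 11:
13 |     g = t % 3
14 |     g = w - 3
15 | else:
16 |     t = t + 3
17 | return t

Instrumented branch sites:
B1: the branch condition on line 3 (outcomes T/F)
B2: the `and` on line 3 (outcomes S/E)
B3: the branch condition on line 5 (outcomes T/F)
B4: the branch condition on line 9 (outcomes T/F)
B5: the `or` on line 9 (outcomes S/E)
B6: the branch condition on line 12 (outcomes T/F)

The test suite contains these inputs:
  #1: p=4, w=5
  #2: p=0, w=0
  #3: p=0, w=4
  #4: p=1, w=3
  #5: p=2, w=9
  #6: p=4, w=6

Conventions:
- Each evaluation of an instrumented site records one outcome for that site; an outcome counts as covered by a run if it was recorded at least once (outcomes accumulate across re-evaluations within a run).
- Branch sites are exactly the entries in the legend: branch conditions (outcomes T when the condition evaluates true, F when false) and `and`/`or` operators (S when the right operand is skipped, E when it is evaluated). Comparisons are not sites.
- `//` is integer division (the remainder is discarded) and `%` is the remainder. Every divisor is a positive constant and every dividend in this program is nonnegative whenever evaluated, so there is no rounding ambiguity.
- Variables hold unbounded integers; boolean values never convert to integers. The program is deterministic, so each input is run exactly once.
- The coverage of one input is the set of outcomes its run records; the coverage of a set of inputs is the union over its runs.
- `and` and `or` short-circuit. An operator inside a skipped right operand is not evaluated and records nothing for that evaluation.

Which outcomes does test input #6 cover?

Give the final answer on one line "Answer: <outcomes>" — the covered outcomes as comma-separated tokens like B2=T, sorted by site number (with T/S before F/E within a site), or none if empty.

Event log for input #6 (p=4, w=6):
  B2->S, B1->F, B3->F, B5->E, B4->F, B6->F
deduplicating events, the covered set is: B1=F, B2=S, B3=F, B4=F, B5=E, B6=F

Answer: B1=F, B2=S, B3=F, B4=F, B5=E, B6=F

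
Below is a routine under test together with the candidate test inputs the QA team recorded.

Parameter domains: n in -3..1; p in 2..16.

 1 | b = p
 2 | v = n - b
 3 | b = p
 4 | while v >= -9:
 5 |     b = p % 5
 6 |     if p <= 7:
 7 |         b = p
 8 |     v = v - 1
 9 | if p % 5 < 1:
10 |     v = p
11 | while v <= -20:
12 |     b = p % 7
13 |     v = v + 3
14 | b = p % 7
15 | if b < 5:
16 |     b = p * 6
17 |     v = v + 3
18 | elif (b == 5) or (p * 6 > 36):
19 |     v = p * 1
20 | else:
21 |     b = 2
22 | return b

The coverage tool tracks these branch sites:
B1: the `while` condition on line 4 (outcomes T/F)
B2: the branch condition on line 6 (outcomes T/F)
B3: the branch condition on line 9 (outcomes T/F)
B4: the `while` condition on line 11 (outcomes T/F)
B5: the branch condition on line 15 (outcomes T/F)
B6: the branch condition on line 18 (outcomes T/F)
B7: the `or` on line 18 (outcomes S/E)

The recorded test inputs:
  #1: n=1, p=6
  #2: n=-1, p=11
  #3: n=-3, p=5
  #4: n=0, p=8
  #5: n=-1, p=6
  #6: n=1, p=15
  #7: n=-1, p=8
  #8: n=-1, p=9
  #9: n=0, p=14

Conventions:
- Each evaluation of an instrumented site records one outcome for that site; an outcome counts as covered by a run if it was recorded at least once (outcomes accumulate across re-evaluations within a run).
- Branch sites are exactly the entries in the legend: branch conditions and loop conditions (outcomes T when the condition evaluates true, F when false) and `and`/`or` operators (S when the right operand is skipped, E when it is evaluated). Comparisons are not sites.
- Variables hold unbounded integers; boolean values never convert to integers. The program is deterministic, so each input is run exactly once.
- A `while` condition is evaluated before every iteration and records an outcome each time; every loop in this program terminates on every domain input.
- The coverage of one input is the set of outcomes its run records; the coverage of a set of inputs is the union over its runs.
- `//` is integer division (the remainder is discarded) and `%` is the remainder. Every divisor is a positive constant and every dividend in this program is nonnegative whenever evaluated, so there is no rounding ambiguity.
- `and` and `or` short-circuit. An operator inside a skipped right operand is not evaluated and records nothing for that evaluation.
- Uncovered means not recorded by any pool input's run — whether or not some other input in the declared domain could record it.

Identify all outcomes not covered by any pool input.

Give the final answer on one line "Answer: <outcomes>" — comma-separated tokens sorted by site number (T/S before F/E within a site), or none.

test 1 (n=1, p=6) fires B1->T, B2->T, B1->T, B2->T, B1->T, B2->T, B1->T, B2->T, B1->T, B2->T, B1->F, B3->F, B4->F, B5->F, ...; hits B1=T, B1=F, B2=T, B3=F, B4=F, B5=F, B6=F, B7=E
test 2 (n=-1, p=11) fires B1->F, B3->F, B4->F, B5->T; hits B1=F, B3=F, B4=F, B5=T
test 3 (n=-3, p=5) fires B1->T, B2->T, B1->T, B2->T, B1->F, B3->T, B4->F, B5->F, B7->S, B6->T; hits B1=T, B1=F, B2=T, B3=T, B4=F, B5=F, B6=T, B7=S
test 4 (n=0, p=8) fires B1->T, B2->F, B1->T, B2->F, B1->F, B3->F, B4->F, B5->T; hits B1=T, B1=F, B2=F, B3=F, B4=F, B5=T
test 5 (n=-1, p=6) fires B1->T, B2->T, B1->T, B2->T, B1->T, B2->T, B1->F, B3->F, B4->F, B5->F, B7->E, B6->F; hits B1=T, B1=F, B2=T, B3=F, B4=F, B5=F, B6=F, B7=E
test 6 (n=1, p=15) fires B1->F, B3->T, B4->F, B5->T; hits B1=F, B3=T, B4=F, B5=T
test 7 (n=-1, p=8) fires B1->T, B2->F, B1->F, B3->F, B4->F, B5->T; hits B1=T, B1=F, B2=F, B3=F, B4=F, B5=T
test 8 (n=-1, p=9) fires B1->F, B3->F, B4->F, B5->T; hits B1=F, B3=F, B4=F, B5=T
test 9 (n=0, p=14) fires B1->F, B3->F, B4->F, B5->T; hits B1=F, B3=F, B4=F, B5=T
union over the pool: B1=T, B1=F, B2=T, B2=F, B3=T, B3=F, B4=F, B5=T, B5=F, B6=T, B6=F, B7=S, B7=E
uncovered (1 of 14): B4=T

Answer: B4=T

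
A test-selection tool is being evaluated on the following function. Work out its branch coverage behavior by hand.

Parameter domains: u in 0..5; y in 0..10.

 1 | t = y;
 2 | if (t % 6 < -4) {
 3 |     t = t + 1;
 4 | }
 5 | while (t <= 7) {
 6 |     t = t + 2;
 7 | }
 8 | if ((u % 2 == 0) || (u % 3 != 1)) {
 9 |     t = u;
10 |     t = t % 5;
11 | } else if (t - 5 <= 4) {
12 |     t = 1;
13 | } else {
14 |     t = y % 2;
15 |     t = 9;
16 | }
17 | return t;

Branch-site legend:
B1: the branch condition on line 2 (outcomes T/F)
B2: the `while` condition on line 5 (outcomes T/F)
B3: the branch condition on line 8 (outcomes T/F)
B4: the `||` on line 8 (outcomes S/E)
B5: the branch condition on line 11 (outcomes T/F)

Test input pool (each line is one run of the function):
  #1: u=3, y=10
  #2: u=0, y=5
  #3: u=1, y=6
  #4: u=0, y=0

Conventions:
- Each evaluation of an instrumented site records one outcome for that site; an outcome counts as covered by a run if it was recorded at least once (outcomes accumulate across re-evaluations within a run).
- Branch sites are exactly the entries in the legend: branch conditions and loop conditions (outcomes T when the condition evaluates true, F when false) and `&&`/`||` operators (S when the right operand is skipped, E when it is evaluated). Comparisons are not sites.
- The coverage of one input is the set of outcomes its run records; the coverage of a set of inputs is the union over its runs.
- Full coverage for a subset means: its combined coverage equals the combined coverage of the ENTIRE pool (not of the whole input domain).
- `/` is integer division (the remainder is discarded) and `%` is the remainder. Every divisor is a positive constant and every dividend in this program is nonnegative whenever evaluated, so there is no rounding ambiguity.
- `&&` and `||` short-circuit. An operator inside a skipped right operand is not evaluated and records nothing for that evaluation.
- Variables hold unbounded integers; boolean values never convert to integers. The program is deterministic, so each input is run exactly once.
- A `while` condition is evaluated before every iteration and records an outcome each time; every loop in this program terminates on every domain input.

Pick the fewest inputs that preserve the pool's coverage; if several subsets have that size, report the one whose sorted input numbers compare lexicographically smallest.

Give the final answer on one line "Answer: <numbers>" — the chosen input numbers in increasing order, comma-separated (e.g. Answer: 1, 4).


test 1 (u=3, y=10) fires B1->F, B2->F, B4->E, B3->T; hits B1=F, B2=F, B3=T, B4=E
test 2 (u=0, y=5) fires B1->F, B2->T, B2->T, B2->F, B4->S, B3->T; hits B1=F, B2=T, B2=F, B3=T, B4=S
test 3 (u=1, y=6) fires B1->F, B2->T, B2->F, B4->E, B3->F, B5->T; hits B1=F, B2=T, B2=F, B3=F, B4=E, B5=T
test 4 (u=0, y=0) fires B1->F, B2->T, B2->T, B2->T, B2->T, B2->F, B4->S, B3->T; hits B1=F, B2=T, B2=F, B3=T, B4=S
union over all inputs: B1=F, B2=T, B2=F, B3=T, B3=F, B4=S, B4=E, B5=T (8 outcomes)
every size-1 subset falls short of the 8 outcomes (best: 6/8)
at size 2, {2, 3} reaches all 8 outcomes; every lexicographically earlier size-2 subset fails
Answer: 2, 3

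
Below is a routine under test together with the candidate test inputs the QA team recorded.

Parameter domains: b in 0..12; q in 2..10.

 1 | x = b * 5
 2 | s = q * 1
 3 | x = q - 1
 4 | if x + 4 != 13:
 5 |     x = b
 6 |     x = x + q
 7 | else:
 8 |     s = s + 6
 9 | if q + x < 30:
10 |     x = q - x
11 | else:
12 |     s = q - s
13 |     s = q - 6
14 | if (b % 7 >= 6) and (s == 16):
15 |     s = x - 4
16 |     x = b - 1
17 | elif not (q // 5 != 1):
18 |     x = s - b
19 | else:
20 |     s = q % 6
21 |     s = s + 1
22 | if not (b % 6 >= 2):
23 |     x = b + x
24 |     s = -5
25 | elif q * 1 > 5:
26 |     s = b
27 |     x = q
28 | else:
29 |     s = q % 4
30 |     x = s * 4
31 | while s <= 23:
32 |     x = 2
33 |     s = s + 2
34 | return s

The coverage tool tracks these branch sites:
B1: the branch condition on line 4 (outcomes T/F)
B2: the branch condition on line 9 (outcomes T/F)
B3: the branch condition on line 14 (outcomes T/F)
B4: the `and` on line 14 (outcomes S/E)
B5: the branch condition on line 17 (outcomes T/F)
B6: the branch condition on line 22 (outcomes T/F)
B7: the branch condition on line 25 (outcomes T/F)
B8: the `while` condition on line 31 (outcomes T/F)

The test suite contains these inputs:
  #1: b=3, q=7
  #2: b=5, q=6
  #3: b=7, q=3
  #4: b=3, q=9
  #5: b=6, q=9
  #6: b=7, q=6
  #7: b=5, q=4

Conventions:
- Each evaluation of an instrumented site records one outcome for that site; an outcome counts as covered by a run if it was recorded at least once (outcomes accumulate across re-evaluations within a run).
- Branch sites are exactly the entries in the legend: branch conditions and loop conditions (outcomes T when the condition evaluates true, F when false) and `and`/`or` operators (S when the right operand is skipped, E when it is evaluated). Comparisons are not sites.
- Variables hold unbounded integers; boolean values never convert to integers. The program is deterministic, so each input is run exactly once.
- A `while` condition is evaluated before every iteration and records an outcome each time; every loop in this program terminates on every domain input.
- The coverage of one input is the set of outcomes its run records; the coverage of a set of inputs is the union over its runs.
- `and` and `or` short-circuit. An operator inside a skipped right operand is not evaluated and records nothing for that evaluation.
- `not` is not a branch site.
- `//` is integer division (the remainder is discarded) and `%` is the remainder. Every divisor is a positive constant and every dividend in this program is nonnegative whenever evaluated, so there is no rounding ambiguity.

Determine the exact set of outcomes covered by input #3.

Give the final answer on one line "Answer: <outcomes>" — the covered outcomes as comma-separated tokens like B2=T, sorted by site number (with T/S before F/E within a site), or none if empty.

Event log for input #3 (b=7, q=3):
  B1->T, B2->T, B4->S, B3->F, B5->F, B6->T, B8->T, B8->T, B8->T, B8->T
  B8->T, B8->T, B8->T, B8->T, B8->T, B8->T, B8->T, B8->T, B8->T, B8->T
  B8->T, B8->F
deduplicating events, the covered set is: B1=T, B2=T, B3=F, B4=S, B5=F, B6=T, B8=T, B8=F

Answer: B1=T, B2=T, B3=F, B4=S, B5=F, B6=T, B8=T, B8=F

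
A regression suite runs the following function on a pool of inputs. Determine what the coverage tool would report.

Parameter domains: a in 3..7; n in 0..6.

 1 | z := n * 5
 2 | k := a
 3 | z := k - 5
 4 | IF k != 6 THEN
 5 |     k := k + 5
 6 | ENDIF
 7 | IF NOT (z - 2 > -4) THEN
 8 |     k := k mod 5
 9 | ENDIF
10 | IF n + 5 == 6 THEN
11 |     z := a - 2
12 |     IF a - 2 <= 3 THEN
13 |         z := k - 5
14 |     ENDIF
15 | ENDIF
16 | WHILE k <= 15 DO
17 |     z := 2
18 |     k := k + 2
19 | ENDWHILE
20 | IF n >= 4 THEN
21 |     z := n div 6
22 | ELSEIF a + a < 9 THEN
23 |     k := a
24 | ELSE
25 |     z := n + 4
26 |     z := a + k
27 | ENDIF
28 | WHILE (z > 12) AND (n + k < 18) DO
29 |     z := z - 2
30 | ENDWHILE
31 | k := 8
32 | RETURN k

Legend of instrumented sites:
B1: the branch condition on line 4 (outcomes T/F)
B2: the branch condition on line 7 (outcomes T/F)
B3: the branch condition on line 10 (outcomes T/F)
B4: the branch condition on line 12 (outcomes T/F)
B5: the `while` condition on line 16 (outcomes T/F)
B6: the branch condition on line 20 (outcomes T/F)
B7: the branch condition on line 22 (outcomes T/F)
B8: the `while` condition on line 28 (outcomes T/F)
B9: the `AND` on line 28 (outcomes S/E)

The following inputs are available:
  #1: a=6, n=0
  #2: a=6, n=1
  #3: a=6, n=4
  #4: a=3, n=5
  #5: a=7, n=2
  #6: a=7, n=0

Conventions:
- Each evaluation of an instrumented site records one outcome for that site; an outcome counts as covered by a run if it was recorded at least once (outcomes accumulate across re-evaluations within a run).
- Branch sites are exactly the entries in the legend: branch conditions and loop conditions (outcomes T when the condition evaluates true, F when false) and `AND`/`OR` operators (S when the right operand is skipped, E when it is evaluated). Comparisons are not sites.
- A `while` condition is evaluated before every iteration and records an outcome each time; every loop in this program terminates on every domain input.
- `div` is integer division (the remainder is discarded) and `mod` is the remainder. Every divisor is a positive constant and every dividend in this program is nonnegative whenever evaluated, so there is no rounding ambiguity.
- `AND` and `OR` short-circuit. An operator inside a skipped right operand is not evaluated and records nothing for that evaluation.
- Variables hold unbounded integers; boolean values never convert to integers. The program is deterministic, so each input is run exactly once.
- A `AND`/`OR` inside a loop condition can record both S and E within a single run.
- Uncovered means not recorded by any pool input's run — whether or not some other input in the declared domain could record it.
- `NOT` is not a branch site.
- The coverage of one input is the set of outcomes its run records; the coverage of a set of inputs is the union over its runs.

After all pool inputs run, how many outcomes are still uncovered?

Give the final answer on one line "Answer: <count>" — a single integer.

run #1 (a=6, n=0) runs B1->F, B2->F, B3->F, B5->T, B5->T, B5->T, B5->T, B5->T, B5->F, B6->F, B7->F, B9->E, B8->T, B9->E, ...; records B1=F, B2=F, B3=F, B5=T, B5=F, B6=F, B7=F, B8=T, B8=F, B9=S, B9=E
run #2 (a=6, n=1) runs B1->F, B2->F, B3->T, B4->F, B5->T, B5->T, B5->T, B5->T, B5->T, B5->F, B6->F, B7->F, B9->E, B8->T, ...; records B1=F, B2=F, B3=T, B4=F, B5=T, B5=F, B6=F, B7=F, B8=T, B8=F, B9=S, B9=E
run #3 (a=6, n=4) runs B1->F, B2->F, B3->F, B5->T, B5->T, B5->T, B5->T, B5->T, B5->F, B6->T, B9->S, B8->F; records B1=F, B2=F, B3=F, B5=T, B5=F, B6=T, B8=F, B9=S
run #4 (a=3, n=5) runs B1->T, B2->T, B3->F, B5->T, B5->T, B5->T, B5->T, B5->T, B5->T, B5->T, B5->F, B6->T, B9->S, B8->F; records B1=T, B2=T, B3=F, B5=T, B5=F, B6=T, B8=F, B9=S
run #5 (a=7, n=2) runs B1->T, B2->F, B3->F, B5->T, B5->T, B5->F, B6->F, B7->F, B9->E, B8->F; records B1=T, B2=F, B3=F, B5=T, B5=F, B6=F, B7=F, B8=F, B9=E
run #6 (a=7, n=0) runs B1->T, B2->F, B3->F, B5->T, B5->T, B5->F, B6->F, B7->F, B9->E, B8->T, B9->E, B8->T, B9->E, B8->T, ...; records B1=T, B2=F, B3=F, B5=T, B5=F, B6=F, B7=F, B8=T, B8=F, B9=S, B9=E
union over the pool: B1=T, B1=F, B2=T, B2=F, B3=T, B3=F, B4=F, B5=T, B5=F, B6=T, B6=F, B7=F, B8=T, B8=F, B9=S, B9=E
uncovered (2 of 18): B4=T, B7=T

Answer: 2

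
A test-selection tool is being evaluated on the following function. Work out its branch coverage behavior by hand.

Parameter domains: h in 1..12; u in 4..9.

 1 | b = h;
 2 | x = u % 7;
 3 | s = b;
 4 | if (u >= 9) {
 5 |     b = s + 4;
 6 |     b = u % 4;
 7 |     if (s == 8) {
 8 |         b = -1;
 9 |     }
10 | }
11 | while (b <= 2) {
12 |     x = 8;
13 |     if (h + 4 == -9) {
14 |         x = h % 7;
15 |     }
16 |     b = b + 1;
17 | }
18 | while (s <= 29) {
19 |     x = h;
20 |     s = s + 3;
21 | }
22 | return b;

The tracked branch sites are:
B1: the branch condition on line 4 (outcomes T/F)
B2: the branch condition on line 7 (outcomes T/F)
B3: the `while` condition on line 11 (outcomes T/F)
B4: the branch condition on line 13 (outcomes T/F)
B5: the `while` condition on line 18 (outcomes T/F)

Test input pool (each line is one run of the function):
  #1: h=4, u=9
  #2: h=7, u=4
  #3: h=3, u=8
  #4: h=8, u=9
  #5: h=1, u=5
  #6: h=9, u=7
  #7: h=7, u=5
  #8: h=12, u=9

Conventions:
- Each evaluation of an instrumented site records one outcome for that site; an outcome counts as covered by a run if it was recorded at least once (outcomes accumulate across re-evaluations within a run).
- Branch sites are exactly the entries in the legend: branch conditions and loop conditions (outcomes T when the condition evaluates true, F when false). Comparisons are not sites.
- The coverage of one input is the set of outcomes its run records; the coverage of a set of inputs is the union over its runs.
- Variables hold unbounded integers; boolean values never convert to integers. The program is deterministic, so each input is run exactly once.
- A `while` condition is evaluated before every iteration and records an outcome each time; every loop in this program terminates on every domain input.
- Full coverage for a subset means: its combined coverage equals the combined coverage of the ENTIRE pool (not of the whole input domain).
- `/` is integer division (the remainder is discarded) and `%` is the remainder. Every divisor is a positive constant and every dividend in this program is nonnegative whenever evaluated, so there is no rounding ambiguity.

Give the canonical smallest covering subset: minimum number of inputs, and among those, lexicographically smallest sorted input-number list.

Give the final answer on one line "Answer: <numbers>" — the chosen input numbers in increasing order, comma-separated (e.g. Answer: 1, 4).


#1 (h=4, u=9) -> B1->T, B2->F, B3->T, B4->F, B3->T, B4->F, B3->F, B5->T, B5->T, B5->T, B5->T, B5->T, B5->T, B5->T, ...; covered: B1=T, B2=F, B3=T, B3=F, B4=F, B5=T, B5=F
#2 (h=7, u=4) -> B1->F, B3->F, B5->T, B5->T, B5->T, B5->T, B5->T, B5->T, B5->T, B5->T, B5->F; covered: B1=F, B3=F, B5=T, B5=F
#3 (h=3, u=8) -> B1->F, B3->F, B5->T, B5->T, B5->T, B5->T, B5->T, B5->T, B5->T, B5->T, B5->T, B5->F; covered: B1=F, B3=F, B5=T, B5=F
#4 (h=8, u=9) -> B1->T, B2->T, B3->T, B4->F, B3->T, B4->F, B3->T, B4->F, B3->T, B4->F, B3->F, B5->T, B5->T, B5->T, ...; covered: B1=T, B2=T, B3=T, B3=F, B4=F, B5=T, B5=F
#5 (h=1, u=5) -> B1->F, B3->T, B4->F, B3->T, B4->F, B3->F, B5->T, B5->T, B5->T, B5->T, B5->T, B5->T, B5->T, B5->T, ...; covered: B1=F, B3=T, B3=F, B4=F, B5=T, B5=F
#6 (h=9, u=7) -> B1->F, B3->F, B5->T, B5->T, B5->T, B5->T, B5->T, B5->T, B5->T, B5->F; covered: B1=F, B3=F, B5=T, B5=F
#7 (h=7, u=5) -> B1->F, B3->F, B5->T, B5->T, B5->T, B5->T, B5->T, B5->T, B5->T, B5->T, B5->F; covered: B1=F, B3=F, B5=T, B5=F
#8 (h=12, u=9) -> B1->T, B2->F, B3->T, B4->F, B3->T, B4->F, B3->F, B5->T, B5->T, B5->T, B5->T, B5->T, B5->T, B5->F; covered: B1=T, B2=F, B3=T, B3=F, B4=F, B5=T, B5=F
pool-wide coverage (9 outcomes): B1=T, B1=F, B2=T, B2=F, B3=T, B3=F, B4=F, B5=T, B5=F
every size-1 subset falls short of the 9 outcomes (best: 7/9)
every size-2 subset falls short of the 9 outcomes (best: 8/9)
inputs {1, 2, 4} (size 3) cover everything; no size-3 subset with a lexicographically smaller index list covers all 9
Answer: 1, 2, 4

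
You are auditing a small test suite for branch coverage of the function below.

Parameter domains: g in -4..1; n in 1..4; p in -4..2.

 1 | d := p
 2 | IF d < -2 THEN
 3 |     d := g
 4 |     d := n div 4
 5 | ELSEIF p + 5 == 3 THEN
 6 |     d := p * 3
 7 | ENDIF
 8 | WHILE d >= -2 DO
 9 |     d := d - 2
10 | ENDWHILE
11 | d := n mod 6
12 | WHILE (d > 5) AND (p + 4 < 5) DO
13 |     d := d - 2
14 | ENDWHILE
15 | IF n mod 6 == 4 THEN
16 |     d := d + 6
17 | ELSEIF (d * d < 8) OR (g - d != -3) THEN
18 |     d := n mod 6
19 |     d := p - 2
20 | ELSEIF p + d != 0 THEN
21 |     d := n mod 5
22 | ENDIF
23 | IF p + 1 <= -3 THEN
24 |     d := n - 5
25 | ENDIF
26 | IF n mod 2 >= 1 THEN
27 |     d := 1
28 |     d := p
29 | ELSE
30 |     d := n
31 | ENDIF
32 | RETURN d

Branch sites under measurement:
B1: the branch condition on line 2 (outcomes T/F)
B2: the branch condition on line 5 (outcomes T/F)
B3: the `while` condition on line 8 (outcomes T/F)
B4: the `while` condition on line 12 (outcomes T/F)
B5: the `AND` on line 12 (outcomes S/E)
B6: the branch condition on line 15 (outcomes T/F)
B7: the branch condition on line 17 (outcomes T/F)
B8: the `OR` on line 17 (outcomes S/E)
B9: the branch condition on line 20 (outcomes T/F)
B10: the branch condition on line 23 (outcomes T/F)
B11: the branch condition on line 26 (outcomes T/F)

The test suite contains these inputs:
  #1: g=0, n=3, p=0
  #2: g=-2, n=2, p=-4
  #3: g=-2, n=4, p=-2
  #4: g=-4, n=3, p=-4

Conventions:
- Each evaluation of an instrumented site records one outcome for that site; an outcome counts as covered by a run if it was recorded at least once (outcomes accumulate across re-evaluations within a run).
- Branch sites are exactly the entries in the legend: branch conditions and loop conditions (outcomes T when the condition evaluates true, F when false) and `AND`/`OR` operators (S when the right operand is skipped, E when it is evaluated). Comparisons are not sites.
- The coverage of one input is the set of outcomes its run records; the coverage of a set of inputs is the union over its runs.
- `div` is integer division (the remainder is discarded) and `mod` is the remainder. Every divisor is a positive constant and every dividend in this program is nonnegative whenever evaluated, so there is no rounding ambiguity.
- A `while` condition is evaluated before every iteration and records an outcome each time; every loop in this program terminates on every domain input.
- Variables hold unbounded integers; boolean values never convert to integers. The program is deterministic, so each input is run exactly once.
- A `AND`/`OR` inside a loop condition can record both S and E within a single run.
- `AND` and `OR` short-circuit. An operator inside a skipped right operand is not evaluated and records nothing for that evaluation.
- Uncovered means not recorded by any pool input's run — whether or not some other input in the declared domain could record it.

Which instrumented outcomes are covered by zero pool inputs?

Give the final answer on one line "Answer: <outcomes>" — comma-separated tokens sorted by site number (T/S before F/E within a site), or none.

run #1 (g=0, n=3, p=0) runs B1->F, B2->F, B3->T, B3->T, B3->F, B5->S, B4->F, B6->F, B8->E, B7->F, B9->T, B10->F, B11->T; records B1=F, B2=F, B3=T, B3=F, B4=F, B5=S, B6=F, B7=F, B8=E, B9=T, B10=F, B11=T
run #2 (g=-2, n=2, p=-4) runs B1->T, B3->T, B3->T, B3->F, B5->S, B4->F, B6->F, B8->S, B7->T, B10->T, B11->F; records B1=T, B3=T, B3=F, B4=F, B5=S, B6=F, B7=T, B8=S, B10=T, B11=F
run #3 (g=-2, n=4, p=-2) runs B1->F, B2->T, B3->F, B5->S, B4->F, B6->T, B10->F, B11->F; records B1=F, B2=T, B3=F, B4=F, B5=S, B6=T, B10=F, B11=F
run #4 (g=-4, n=3, p=-4) runs B1->T, B3->T, B3->T, B3->F, B5->S, B4->F, B6->F, B8->E, B7->T, B10->T, B11->T; records B1=T, B3=T, B3=F, B4=F, B5=S, B6=F, B7=T, B8=E, B10=T, B11=T
union over the pool: B1=T, B1=F, B2=T, B2=F, B3=T, B3=F, B4=F, B5=S, B6=T, B6=F, B7=T, B7=F, B8=S, B8=E, B9=T, B10=T, B10=F, B11=T, B11=F
uncovered (3 of 22): B4=T, B5=E, B9=F

Answer: B4=T, B5=E, B9=F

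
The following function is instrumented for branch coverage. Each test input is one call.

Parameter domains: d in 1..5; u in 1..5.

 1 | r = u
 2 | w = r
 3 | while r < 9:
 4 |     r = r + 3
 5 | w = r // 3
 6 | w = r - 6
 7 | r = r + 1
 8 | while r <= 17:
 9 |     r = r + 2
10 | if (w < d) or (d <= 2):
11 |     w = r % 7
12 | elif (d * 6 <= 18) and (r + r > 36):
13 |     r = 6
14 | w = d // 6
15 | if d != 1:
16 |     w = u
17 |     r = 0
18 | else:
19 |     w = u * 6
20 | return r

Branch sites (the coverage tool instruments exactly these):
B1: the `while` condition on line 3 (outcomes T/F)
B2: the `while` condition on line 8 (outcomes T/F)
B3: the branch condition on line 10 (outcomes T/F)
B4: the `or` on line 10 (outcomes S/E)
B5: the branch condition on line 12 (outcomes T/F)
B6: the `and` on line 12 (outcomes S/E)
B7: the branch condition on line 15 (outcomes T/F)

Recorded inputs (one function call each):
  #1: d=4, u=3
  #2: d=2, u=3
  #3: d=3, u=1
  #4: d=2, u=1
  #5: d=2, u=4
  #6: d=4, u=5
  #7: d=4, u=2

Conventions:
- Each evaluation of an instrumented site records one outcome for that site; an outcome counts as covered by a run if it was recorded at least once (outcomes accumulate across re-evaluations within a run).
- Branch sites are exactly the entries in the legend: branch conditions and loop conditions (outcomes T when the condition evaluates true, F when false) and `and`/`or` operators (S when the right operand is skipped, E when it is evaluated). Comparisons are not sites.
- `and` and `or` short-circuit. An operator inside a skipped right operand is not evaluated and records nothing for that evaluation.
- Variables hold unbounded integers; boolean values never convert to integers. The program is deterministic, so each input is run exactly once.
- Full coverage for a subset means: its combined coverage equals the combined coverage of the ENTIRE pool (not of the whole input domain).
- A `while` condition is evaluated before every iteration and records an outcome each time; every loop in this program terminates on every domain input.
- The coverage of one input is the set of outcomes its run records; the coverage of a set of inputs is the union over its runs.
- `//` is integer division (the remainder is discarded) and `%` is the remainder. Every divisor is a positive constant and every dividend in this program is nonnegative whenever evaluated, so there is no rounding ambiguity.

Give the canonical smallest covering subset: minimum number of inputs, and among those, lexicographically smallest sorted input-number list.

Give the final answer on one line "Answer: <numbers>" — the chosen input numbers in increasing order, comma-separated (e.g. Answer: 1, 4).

run #1 (d=4, u=3) runs B1->T, B1->T, B1->F, B2->T, B2->T, B2->T, B2->T, B2->F, B4->S, B3->T, B7->T; records B1=T, B1=F, B2=T, B2=F, B3=T, B4=S, B7=T
run #2 (d=2, u=3) runs B1->T, B1->T, B1->F, B2->T, B2->T, B2->T, B2->T, B2->F, B4->E, B3->T, B7->T; records B1=T, B1=F, B2=T, B2=F, B3=T, B4=E, B7=T
run #3 (d=3, u=1) runs B1->T, B1->T, B1->T, B1->F, B2->T, B2->T, B2->T, B2->T, B2->F, B4->E, B3->F, B6->E, B5->T, B7->T; records B1=T, B1=F, B2=T, B2=F, B3=F, B4=E, B5=T, B6=E, B7=T
run #4 (d=2, u=1) runs B1->T, B1->T, B1->T, B1->F, B2->T, B2->T, B2->T, B2->T, B2->F, B4->E, B3->T, B7->T; records B1=T, B1=F, B2=T, B2=F, B3=T, B4=E, B7=T
run #5 (d=2, u=4) runs B1->T, B1->T, B1->F, B2->T, B2->T, B2->T, B2->T, B2->F, B4->E, B3->T, B7->T; records B1=T, B1=F, B2=T, B2=F, B3=T, B4=E, B7=T
run #6 (d=4, u=5) runs B1->T, B1->T, B1->F, B2->T, B2->T, B2->T, B2->F, B4->E, B3->F, B6->S, B5->F, B7->T; records B1=T, B1=F, B2=T, B2=F, B3=F, B4=E, B5=F, B6=S, B7=T
run #7 (d=4, u=2) runs B1->T, B1->T, B1->T, B1->F, B2->T, B2->T, B2->T, B2->F, B4->E, B3->F, B6->S, B5->F, B7->T; records B1=T, B1=F, B2=T, B2=F, B3=F, B4=E, B5=F, B6=S, B7=T
together the pool reaches 13 outcomes: B1=T, B1=F, B2=T, B2=F, B3=T, B3=F, B4=S, B4=E, B5=T, B5=F, B6=S, B6=E, B7=T
no size-1 subset reaches all 13 outcomes (best union: 9/13)
no size-2 subset reaches all 13 outcomes (best union: 11/13)
the canonical winner is {1, 3, 6}: size 3, full 13-outcome coverage, earliest index list among size-3 covers

Answer: 1, 3, 6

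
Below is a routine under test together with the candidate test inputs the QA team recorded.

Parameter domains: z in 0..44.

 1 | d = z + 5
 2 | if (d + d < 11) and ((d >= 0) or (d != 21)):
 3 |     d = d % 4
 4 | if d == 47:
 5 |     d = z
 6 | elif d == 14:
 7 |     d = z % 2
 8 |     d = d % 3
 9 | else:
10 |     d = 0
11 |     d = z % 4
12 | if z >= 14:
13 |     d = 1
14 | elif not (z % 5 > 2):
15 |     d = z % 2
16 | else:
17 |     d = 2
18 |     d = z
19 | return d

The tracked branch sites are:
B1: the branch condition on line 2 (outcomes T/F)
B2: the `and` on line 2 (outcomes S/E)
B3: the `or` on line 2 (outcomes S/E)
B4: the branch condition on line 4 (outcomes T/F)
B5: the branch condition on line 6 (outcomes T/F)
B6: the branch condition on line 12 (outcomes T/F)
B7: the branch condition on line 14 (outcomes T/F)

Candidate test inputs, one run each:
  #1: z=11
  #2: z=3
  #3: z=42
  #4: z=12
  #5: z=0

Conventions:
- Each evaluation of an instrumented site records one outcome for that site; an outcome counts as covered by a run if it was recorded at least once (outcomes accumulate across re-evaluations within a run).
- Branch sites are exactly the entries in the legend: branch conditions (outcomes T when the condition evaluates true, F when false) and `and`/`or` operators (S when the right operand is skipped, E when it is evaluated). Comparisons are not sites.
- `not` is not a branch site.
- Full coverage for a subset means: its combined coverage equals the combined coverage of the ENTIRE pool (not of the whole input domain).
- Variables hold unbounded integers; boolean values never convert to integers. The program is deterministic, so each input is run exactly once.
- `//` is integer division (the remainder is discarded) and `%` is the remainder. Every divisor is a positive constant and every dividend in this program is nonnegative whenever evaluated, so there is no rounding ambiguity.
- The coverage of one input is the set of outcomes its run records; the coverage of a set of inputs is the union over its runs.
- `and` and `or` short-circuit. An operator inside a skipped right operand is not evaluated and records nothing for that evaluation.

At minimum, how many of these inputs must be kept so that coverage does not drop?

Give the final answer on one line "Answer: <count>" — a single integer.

run #1 (z=11) runs B2->S, B1->F, B4->F, B5->F, B6->F, B7->T; records B1=F, B2=S, B4=F, B5=F, B6=F, B7=T
run #2 (z=3) runs B2->S, B1->F, B4->F, B5->F, B6->F, B7->F; records B1=F, B2=S, B4=F, B5=F, B6=F, B7=F
run #3 (z=42) runs B2->S, B1->F, B4->T, B6->T; records B1=F, B2=S, B4=T, B6=T
run #4 (z=12) runs B2->S, B1->F, B4->F, B5->F, B6->F, B7->T; records B1=F, B2=S, B4=F, B5=F, B6=F, B7=T
run #5 (z=0) runs B2->E, B3->S, B1->T, B4->F, B5->F, B6->F, B7->T; records B1=T, B2=E, B3=S, B4=F, B5=F, B6=F, B7=T
together the pool reaches 12 outcomes: B1=T, B1=F, B2=S, B2=E, B3=S, B4=T, B4=F, B5=F, B6=T, B6=F, B7=T, B7=F
size 1 is not enough: best union over all size-1 subsets is 7/12
size 2 is not enough: best union over all size-2 subsets is 11/12
size 3: inputs {2, 3, 5} cover all 12 outcomes, and no lexicographically smaller subset of this size does

Answer: 3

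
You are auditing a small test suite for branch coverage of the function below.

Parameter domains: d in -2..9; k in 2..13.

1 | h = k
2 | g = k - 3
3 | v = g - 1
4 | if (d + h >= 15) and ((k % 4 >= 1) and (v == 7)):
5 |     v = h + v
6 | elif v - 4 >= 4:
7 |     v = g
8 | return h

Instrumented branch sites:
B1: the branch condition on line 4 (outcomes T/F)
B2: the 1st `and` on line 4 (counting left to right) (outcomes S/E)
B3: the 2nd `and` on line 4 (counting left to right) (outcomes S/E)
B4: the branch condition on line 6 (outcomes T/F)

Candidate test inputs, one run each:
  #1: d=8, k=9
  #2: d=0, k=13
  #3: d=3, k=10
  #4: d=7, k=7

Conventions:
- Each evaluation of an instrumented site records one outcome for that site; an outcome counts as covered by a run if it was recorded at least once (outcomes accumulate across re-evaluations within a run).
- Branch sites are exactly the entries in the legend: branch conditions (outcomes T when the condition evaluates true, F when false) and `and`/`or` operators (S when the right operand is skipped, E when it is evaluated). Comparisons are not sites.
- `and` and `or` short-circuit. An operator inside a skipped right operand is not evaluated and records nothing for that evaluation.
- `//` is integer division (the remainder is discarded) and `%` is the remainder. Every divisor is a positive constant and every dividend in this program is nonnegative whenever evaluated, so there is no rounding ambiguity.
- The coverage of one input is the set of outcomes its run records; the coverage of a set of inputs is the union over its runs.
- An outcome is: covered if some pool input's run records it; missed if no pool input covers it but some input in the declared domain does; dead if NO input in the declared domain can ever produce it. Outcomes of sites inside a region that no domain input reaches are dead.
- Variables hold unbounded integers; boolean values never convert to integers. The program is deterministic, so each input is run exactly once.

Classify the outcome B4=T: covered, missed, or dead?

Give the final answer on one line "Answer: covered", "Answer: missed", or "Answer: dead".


B4=T is recorded by pool input(s) 2 -> covered
Answer: covered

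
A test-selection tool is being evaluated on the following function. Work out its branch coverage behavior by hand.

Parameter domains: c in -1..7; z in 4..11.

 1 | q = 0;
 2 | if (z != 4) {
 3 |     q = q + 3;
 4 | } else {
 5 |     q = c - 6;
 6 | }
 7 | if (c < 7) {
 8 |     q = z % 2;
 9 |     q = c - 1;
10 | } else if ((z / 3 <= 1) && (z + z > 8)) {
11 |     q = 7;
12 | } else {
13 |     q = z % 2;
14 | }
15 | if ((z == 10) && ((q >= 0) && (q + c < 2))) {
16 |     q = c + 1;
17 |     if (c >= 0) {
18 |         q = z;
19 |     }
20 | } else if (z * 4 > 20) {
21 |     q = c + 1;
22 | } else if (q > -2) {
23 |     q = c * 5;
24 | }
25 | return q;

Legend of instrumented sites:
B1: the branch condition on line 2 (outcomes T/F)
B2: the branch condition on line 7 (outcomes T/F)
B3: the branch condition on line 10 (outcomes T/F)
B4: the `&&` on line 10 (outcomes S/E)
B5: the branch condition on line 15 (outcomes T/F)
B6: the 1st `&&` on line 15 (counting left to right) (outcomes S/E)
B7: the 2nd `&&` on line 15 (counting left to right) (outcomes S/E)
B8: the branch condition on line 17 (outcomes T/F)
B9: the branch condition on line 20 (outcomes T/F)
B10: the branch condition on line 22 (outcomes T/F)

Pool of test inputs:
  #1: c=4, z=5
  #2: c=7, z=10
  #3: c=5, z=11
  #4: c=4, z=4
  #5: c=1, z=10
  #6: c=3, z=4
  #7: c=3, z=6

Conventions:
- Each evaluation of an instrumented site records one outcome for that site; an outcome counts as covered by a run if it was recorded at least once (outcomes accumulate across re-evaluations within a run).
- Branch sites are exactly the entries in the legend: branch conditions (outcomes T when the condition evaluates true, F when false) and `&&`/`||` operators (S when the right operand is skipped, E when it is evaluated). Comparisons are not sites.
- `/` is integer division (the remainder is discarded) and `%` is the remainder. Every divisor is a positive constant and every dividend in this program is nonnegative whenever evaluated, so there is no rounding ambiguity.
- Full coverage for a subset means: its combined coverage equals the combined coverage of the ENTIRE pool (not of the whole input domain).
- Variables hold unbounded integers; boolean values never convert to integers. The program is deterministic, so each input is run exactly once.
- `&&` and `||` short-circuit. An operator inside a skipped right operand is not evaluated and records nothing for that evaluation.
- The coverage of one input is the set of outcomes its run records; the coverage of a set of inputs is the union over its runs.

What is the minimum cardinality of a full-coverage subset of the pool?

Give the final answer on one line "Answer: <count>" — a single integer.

#1 (c=4, z=5) -> B1->T, B2->T, B6->S, B5->F, B9->F, B10->T; covered: B1=T, B2=T, B5=F, B6=S, B9=F, B10=T
#2 (c=7, z=10) -> B1->T, B2->F, B4->S, B3->F, B6->E, B7->E, B5->F, B9->T; covered: B1=T, B2=F, B3=F, B4=S, B5=F, B6=E, B7=E, B9=T
#3 (c=5, z=11) -> B1->T, B2->T, B6->S, B5->F, B9->T; covered: B1=T, B2=T, B5=F, B6=S, B9=T
#4 (c=4, z=4) -> B1->F, B2->T, B6->S, B5->F, B9->F, B10->T; covered: B1=F, B2=T, B5=F, B6=S, B9=F, B10=T
#5 (c=1, z=10) -> B1->T, B2->T, B6->E, B7->E, B5->T, B8->T; covered: B1=T, B2=T, B5=T, B6=E, B7=E, B8=T
#6 (c=3, z=4) -> B1->F, B2->T, B6->S, B5->F, B9->F, B10->T; covered: B1=F, B2=T, B5=F, B6=S, B9=F, B10=T
#7 (c=3, z=6) -> B1->T, B2->T, B6->S, B5->F, B9->T; covered: B1=T, B2=T, B5=F, B6=S, B9=T
together the pool reaches 15 outcomes: B1=T, B1=F, B2=T, B2=F, B3=F, B4=S, B5=T, B5=F, B6=S, B6=E, B7=E, B8=T, B9=T, B9=F, B10=T
no size-1 subset reaches all 15 outcomes (best union: 8/15)
no size-2 subset reaches all 15 outcomes (best union: 13/15)
size 3: inputs {2, 4, 5} cover all 15 outcomes, and no lexicographically smaller subset of this size does

Answer: 3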